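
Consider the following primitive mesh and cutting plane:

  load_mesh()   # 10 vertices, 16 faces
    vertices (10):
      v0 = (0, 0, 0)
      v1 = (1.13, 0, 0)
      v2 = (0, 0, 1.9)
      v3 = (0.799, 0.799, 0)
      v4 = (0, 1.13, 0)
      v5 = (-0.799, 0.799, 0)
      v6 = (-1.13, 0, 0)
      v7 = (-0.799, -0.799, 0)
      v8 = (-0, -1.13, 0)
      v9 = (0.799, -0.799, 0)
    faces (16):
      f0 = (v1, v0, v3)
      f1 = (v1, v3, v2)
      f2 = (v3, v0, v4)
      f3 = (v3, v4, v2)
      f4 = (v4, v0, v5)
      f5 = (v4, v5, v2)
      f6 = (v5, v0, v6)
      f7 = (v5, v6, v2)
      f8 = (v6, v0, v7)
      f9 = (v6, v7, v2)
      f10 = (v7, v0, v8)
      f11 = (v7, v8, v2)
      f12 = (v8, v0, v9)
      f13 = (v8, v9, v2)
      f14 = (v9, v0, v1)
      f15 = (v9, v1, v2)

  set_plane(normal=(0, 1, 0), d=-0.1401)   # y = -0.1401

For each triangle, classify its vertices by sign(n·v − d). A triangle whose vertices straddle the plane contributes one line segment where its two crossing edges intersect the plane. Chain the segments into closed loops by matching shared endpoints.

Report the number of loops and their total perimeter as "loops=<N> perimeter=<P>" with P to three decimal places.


loops=1 perimeter=6.131

Straddling triangles (8 of 16):
  (v6,v0,v7) [++-] → (-0.1401, -0.1401, 0)–(-1.07196, -0.1401, 0)  len=0.9319
  (v6,v7,v2) [+-+] → (-1.07196, -0.1401, 0)–(-0.1401, -0.1401, 1.56685)  len=1.8230
  (v7,v0,v8) [-+-] → (-0.1401, -0.1401, 0)–(0, -0.1401, 0)  len=0.1401
  (v7,v8,v2) [--+] → (0, -0.1401, 1.66443)–(-0.1401, -0.1401, 1.56685)  len=0.1707
  (v8,v0,v9) [-+-] → (0, -0.1401, 0)–(0.1401, -0.1401, 0)  len=0.1401
  (v8,v9,v2) [--+] → (0.1401, -0.1401, 1.56685)–(0, -0.1401, 1.66443)  len=0.1707
  (v9,v0,v1) [-++] → (0.1401, -0.1401, 0)–(1.07196, -0.1401, 0)  len=0.9319
  (v9,v1,v2) [-++] → (1.07196, -0.1401, 0)–(0.1401, -0.1401, 1.56685)  len=1.8230

Chained into 1 loop(s):
  loop 1: 8 segments, perimeter = 6.1314
Total perimeter = 6.131


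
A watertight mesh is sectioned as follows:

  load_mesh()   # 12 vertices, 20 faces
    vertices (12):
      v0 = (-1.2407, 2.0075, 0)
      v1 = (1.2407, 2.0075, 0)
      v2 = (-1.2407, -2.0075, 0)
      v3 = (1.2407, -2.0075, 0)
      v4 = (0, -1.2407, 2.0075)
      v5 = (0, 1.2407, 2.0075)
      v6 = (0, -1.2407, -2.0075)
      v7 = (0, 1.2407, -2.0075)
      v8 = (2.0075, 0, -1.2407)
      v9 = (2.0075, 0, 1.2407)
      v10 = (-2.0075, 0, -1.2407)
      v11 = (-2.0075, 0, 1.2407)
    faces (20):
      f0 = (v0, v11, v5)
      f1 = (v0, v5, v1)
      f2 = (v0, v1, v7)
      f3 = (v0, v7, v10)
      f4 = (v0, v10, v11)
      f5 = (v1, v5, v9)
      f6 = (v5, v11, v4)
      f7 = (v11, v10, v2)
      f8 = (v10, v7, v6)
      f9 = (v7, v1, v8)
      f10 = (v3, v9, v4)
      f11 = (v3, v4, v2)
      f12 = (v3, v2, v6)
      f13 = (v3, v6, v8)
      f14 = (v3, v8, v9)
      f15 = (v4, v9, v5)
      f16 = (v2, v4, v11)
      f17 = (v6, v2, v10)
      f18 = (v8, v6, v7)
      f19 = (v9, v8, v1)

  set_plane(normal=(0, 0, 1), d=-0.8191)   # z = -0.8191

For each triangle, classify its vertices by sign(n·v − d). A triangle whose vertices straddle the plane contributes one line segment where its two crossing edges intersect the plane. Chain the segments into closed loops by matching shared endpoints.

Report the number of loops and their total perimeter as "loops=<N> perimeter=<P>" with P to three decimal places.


Straddling triangles (10 of 20):
  (v0,v1,v7) [++-] → (0.73447, 1.69463, -0.8191)–(-0.73447, 1.69463, -0.8191)  len=1.4689
  (v0,v7,v10) [+--] → (-0.73447, 1.69463, -0.8191)–(-1.74694, 0.682165, -0.8191)  len=1.4318
  (v0,v10,v11) [+-+] → (-1.74694, 0.682165, -0.8191)–(-2.0075, 0, -0.8191)  len=0.7302
  (v11,v10,v2) [+-+] → (-2.0075, 0, -0.8191)–(-1.74694, -0.682165, -0.8191)  len=0.7302
  (v7,v1,v8) [-+-] → (0.73447, 1.69463, -0.8191)–(1.74694, 0.682165, -0.8191)  len=1.4318
  (v3,v2,v6) [++-] → (-0.73447, -1.69463, -0.8191)–(0.73447, -1.69463, -0.8191)  len=1.4689
  (v3,v6,v8) [+--] → (0.73447, -1.69463, -0.8191)–(1.74694, -0.682165, -0.8191)  len=1.4318
  (v3,v8,v9) [+-+] → (1.74694, -0.682165, -0.8191)–(2.0075, 0, -0.8191)  len=0.7302
  (v6,v2,v10) [-+-] → (-0.73447, -1.69463, -0.8191)–(-1.74694, -0.682165, -0.8191)  len=1.4318
  (v9,v8,v1) [+-+] → (2.0075, 0, -0.8191)–(1.74694, 0.682165, -0.8191)  len=0.7302

Chained into 1 loop(s):
  loop 1: 10 segments, perimeter = 11.5862
Total perimeter = 11.586

loops=1 perimeter=11.586


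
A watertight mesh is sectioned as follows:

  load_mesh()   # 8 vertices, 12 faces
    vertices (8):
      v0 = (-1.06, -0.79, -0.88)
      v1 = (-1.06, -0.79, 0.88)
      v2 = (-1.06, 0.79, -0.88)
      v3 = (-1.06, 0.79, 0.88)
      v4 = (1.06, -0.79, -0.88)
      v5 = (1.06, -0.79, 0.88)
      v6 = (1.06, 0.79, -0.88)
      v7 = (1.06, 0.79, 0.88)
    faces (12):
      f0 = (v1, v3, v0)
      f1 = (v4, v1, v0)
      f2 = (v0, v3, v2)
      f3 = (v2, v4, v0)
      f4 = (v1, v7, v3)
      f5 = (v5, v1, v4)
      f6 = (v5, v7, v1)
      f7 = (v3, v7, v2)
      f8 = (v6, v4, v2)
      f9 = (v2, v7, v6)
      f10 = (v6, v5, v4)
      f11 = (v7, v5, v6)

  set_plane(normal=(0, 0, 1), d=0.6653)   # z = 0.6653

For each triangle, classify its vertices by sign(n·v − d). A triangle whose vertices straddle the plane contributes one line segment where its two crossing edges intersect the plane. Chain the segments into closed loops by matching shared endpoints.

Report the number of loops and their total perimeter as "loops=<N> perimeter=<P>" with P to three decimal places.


loops=1 perimeter=7.400

Straddling triangles (8 of 12):
  (v1,v3,v0) [++-] → (-1.06, 0.597258, 0.6653)–(-1.06, -0.79, 0.6653)  len=1.3873
  (v4,v1,v0) [-+-] → (-0.801384, -0.79, 0.6653)–(-1.06, -0.79, 0.6653)  len=0.2586
  (v0,v3,v2) [-+-] → (-1.06, 0.597258, 0.6653)–(-1.06, 0.79, 0.6653)  len=0.1927
  (v5,v1,v4) [++-] → (-0.801384, -0.79, 0.6653)–(1.06, -0.79, 0.6653)  len=1.8614
  (v3,v7,v2) [++-] → (0.801384, 0.79, 0.6653)–(-1.06, 0.79, 0.6653)  len=1.8614
  (v2,v7,v6) [-+-] → (0.801384, 0.79, 0.6653)–(1.06, 0.79, 0.6653)  len=0.2586
  (v6,v5,v4) [-+-] → (1.06, -0.597258, 0.6653)–(1.06, -0.79, 0.6653)  len=0.1927
  (v7,v5,v6) [++-] → (1.06, -0.597258, 0.6653)–(1.06, 0.79, 0.6653)  len=1.3873

Chained into 1 loop(s):
  loop 1: 8 segments, perimeter = 7.4000
Total perimeter = 7.400


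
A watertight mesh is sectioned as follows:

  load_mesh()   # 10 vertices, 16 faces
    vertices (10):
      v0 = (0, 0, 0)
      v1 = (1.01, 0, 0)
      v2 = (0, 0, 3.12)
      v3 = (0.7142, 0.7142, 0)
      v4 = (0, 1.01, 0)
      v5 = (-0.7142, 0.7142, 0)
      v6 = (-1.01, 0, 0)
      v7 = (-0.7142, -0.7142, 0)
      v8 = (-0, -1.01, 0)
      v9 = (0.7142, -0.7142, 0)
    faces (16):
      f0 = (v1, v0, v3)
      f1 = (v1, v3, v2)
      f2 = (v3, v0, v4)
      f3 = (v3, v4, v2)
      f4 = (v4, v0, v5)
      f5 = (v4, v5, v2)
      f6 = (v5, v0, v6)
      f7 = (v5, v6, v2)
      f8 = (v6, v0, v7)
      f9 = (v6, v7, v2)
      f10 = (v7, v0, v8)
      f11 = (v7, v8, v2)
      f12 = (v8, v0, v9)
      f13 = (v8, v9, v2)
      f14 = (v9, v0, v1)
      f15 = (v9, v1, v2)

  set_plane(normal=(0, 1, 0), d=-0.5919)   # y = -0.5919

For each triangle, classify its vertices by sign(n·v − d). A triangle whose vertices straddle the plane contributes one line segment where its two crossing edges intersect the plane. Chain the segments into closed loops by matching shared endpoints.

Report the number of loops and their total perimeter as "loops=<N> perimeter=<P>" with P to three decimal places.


loops=1 perimeter=4.575

Straddling triangles (8 of 16):
  (v6,v0,v7) [++-] → (-0.5919, -0.5919, 0)–(-0.764853, -0.5919, 0)  len=0.1730
  (v6,v7,v2) [+-+] → (-0.764853, -0.5919, 0)–(-0.5919, -0.5919, 0.534271)  len=0.5616
  (v7,v0,v8) [-+-] → (-0.5919, -0.5919, 0)–(0, -0.5919, 0)  len=0.5919
  (v7,v8,v2) [--+] → (0, -0.5919, 1.29156)–(-0.5919, -0.5919, 0.534271)  len=0.9612
  (v8,v0,v9) [-+-] → (0, -0.5919, 0)–(0.5919, -0.5919, 0)  len=0.5919
  (v8,v9,v2) [--+] → (0.5919, -0.5919, 0.534271)–(0, -0.5919, 1.29156)  len=0.9612
  (v9,v0,v1) [-++] → (0.5919, -0.5919, 0)–(0.764853, -0.5919, 0)  len=0.1730
  (v9,v1,v2) [-++] → (0.764853, -0.5919, 0)–(0.5919, -0.5919, 0.534271)  len=0.5616

Chained into 1 loop(s):
  loop 1: 8 segments, perimeter = 4.5752
Total perimeter = 4.575


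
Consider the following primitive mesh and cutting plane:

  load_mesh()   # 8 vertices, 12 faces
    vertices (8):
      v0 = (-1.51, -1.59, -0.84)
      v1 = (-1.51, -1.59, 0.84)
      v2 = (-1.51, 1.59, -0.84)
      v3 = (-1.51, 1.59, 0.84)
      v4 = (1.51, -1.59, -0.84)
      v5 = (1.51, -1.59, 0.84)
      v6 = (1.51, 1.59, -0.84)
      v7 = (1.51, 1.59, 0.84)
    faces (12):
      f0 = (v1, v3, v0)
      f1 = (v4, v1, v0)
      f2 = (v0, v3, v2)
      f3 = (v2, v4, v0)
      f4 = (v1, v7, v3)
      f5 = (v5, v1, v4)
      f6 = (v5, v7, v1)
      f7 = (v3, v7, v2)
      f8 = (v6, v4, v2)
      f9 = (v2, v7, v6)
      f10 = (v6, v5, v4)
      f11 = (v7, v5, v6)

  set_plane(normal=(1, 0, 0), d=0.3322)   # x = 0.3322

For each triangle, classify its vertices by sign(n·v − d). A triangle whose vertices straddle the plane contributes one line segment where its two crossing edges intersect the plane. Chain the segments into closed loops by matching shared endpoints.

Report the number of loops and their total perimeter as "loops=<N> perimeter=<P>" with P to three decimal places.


loops=1 perimeter=9.720

Straddling triangles (8 of 12):
  (v4,v1,v0) [+--] → (0.3322, -1.59, -0.1848)–(0.3322, -1.59, -0.84)  len=0.6552
  (v2,v4,v0) [-+-] → (0.3322, -0.3498, -0.84)–(0.3322, -1.59, -0.84)  len=1.2402
  (v1,v7,v3) [-+-] → (0.3322, 0.3498, 0.84)–(0.3322, 1.59, 0.84)  len=1.2402
  (v5,v1,v4) [+-+] → (0.3322, -1.59, 0.84)–(0.3322, -1.59, -0.1848)  len=1.0248
  (v5,v7,v1) [++-] → (0.3322, 0.3498, 0.84)–(0.3322, -1.59, 0.84)  len=1.9398
  (v3,v7,v2) [-+-] → (0.3322, 1.59, 0.84)–(0.3322, 1.59, 0.1848)  len=0.6552
  (v6,v4,v2) [++-] → (0.3322, -0.3498, -0.84)–(0.3322, 1.59, -0.84)  len=1.9398
  (v2,v7,v6) [-++] → (0.3322, 1.59, 0.1848)–(0.3322, 1.59, -0.84)  len=1.0248

Chained into 1 loop(s):
  loop 1: 8 segments, perimeter = 9.7200
Total perimeter = 9.720


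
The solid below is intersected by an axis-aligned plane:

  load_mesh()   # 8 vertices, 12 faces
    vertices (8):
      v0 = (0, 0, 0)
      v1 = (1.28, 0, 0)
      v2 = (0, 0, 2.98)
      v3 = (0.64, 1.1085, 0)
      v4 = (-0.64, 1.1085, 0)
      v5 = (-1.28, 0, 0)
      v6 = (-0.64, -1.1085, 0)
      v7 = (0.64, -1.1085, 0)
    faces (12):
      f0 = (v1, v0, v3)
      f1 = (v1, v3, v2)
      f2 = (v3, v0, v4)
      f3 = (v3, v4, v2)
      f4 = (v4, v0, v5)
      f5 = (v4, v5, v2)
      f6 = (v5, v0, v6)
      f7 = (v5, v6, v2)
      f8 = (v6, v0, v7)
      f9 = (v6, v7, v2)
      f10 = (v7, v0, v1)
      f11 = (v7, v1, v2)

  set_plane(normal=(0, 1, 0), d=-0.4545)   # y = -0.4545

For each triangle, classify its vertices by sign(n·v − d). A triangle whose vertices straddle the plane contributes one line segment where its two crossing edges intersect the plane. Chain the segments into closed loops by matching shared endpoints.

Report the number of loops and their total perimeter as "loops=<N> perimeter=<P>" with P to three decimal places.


Straddling triangles (6 of 12):
  (v5,v0,v6) [++-] → (-0.262409, -0.4545, 0)–(-1.01759, -0.4545, 0)  len=0.7552
  (v5,v6,v2) [+-+] → (-1.01759, -0.4545, 0)–(-0.262409, -0.4545, 1.75816)  len=1.9135
  (v6,v0,v7) [-+-] → (-0.262409, -0.4545, 0)–(0.262409, -0.4545, 0)  len=0.5248
  (v6,v7,v2) [--+] → (0.262409, -0.4545, 1.75816)–(-0.262409, -0.4545, 1.75816)  len=0.5248
  (v7,v0,v1) [-++] → (0.262409, -0.4545, 0)–(1.01759, -0.4545, 0)  len=0.7552
  (v7,v1,v2) [-++] → (1.01759, -0.4545, 0)–(0.262409, -0.4545, 1.75816)  len=1.9135

Chained into 1 loop(s):
  loop 1: 6 segments, perimeter = 6.3870
Total perimeter = 6.387

loops=1 perimeter=6.387


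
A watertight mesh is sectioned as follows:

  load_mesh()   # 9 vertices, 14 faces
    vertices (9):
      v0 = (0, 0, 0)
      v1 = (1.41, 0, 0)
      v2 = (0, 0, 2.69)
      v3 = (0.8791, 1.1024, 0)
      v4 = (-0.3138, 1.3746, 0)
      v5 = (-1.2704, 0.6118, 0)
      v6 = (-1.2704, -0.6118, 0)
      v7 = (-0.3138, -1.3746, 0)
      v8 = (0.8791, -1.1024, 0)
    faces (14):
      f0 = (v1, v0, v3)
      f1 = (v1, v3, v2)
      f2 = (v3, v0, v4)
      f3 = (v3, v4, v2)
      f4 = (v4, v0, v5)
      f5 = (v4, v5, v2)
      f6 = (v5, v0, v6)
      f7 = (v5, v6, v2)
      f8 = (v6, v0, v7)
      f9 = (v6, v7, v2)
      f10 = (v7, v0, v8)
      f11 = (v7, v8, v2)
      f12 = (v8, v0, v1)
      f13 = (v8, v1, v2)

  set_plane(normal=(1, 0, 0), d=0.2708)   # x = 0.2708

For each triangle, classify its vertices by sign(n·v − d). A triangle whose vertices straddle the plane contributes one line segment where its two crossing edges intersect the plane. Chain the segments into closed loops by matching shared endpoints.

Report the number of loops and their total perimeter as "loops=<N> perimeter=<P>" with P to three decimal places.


loops=1 perimeter=7.541

Straddling triangles (8 of 14):
  (v1,v0,v3) [+-+] → (0.2708, 0, 0)–(0.2708, 0.339586, 0)  len=0.3396
  (v1,v3,v2) [++-] → (0.2708, 0.339586, 1.86137)–(0.2708, 0, 2.17337)  len=0.4612
  (v3,v0,v4) [+--] → (0.2708, 0.339586, 0)–(0.2708, 1.2412, 0)  len=0.9016
  (v3,v4,v2) [+--] → (0.2708, 1.2412, 0)–(0.2708, 0.339586, 1.86137)  len=2.0682
  (v7,v0,v8) [--+] → (0.2708, -0.339586, 0)–(0.2708, -1.2412, 0)  len=0.9016
  (v7,v8,v2) [-+-] → (0.2708, -1.2412, 0)–(0.2708, -0.339586, 1.86137)  len=2.0682
  (v8,v0,v1) [+-+] → (0.2708, -0.339586, 0)–(0.2708, 0, 0)  len=0.3396
  (v8,v1,v2) [++-] → (0.2708, 0, 2.17337)–(0.2708, -0.339586, 1.86137)  len=0.4612

Chained into 1 loop(s):
  loop 1: 8 segments, perimeter = 7.5412
Total perimeter = 7.541


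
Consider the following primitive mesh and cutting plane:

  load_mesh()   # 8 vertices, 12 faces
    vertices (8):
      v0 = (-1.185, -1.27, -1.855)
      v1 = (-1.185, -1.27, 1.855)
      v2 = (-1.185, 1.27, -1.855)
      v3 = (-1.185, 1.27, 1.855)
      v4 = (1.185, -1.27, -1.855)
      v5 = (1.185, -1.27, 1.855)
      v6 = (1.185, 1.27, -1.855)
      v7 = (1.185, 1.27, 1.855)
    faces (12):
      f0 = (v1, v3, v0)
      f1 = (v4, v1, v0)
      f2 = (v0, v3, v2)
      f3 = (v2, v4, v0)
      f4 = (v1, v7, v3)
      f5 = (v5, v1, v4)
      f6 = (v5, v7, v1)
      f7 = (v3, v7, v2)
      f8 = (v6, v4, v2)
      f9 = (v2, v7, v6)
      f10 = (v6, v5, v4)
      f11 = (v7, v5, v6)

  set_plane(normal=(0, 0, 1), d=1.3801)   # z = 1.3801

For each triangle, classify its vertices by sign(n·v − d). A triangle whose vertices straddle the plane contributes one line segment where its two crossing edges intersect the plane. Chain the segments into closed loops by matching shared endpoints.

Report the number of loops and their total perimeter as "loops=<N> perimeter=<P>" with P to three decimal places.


Straddling triangles (8 of 12):
  (v1,v3,v0) [++-] → (-1.185, 0.944866, 1.3801)–(-1.185, -1.27, 1.3801)  len=2.2149
  (v4,v1,v0) [-+-] → (-0.881627, -1.27, 1.3801)–(-1.185, -1.27, 1.3801)  len=0.3034
  (v0,v3,v2) [-+-] → (-1.185, 0.944866, 1.3801)–(-1.185, 1.27, 1.3801)  len=0.3251
  (v5,v1,v4) [++-] → (-0.881627, -1.27, 1.3801)–(1.185, -1.27, 1.3801)  len=2.0666
  (v3,v7,v2) [++-] → (0.881627, 1.27, 1.3801)–(-1.185, 1.27, 1.3801)  len=2.0666
  (v2,v7,v6) [-+-] → (0.881627, 1.27, 1.3801)–(1.185, 1.27, 1.3801)  len=0.3034
  (v6,v5,v4) [-+-] → (1.185, -0.944866, 1.3801)–(1.185, -1.27, 1.3801)  len=0.3251
  (v7,v5,v6) [++-] → (1.185, -0.944866, 1.3801)–(1.185, 1.27, 1.3801)  len=2.2149

Chained into 1 loop(s):
  loop 1: 8 segments, perimeter = 9.8200
Total perimeter = 9.820

loops=1 perimeter=9.820


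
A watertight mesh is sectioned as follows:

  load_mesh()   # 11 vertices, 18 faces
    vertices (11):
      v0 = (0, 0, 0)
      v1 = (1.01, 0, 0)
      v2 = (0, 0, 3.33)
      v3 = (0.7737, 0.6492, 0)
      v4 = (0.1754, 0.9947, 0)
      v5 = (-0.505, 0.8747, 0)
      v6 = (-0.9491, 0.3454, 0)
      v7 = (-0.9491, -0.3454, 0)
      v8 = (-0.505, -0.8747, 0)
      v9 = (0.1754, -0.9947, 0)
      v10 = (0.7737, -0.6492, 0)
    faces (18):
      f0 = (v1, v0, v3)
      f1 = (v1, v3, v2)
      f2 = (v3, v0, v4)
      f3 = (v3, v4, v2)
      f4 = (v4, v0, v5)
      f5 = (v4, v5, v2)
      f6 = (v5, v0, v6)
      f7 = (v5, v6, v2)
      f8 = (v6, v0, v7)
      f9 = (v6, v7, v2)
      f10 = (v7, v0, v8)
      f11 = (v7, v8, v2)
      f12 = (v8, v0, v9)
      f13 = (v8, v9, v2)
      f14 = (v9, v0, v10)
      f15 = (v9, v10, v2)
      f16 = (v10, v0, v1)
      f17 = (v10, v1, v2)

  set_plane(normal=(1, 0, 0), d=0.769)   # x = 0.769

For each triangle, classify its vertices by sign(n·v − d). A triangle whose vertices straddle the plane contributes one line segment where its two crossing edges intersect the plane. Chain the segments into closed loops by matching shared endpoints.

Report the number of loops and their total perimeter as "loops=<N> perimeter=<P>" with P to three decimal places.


loops=1 perimeter=3.362

Straddling triangles (8 of 18):
  (v1,v0,v3) [+-+] → (0.769, 0, 0)–(0.769, 0.645256, 0)  len=0.6453
  (v1,v3,v2) [++-] → (0.769, 0.645256, 0.0202288)–(0.769, 0, 0.794584)  len=1.0080
  (v3,v0,v4) [+--] → (0.769, 0.645256, 0)–(0.769, 0.651914, 0)  len=0.0067
  (v3,v4,v2) [+--] → (0.769, 0.651914, 0)–(0.769, 0.645256, 0.0202288)  len=0.0213
  (v9,v0,v10) [--+] → (0.769, -0.645256, 0)–(0.769, -0.651914, 0)  len=0.0067
  (v9,v10,v2) [-+-] → (0.769, -0.651914, 0)–(0.769, -0.645256, 0.0202288)  len=0.0213
  (v10,v0,v1) [+-+] → (0.769, -0.645256, 0)–(0.769, 0, 0)  len=0.6453
  (v10,v1,v2) [++-] → (0.769, 0, 0.794584)–(0.769, -0.645256, 0.0202288)  len=1.0080

Chained into 1 loop(s):
  loop 1: 8 segments, perimeter = 3.3623
Total perimeter = 3.362


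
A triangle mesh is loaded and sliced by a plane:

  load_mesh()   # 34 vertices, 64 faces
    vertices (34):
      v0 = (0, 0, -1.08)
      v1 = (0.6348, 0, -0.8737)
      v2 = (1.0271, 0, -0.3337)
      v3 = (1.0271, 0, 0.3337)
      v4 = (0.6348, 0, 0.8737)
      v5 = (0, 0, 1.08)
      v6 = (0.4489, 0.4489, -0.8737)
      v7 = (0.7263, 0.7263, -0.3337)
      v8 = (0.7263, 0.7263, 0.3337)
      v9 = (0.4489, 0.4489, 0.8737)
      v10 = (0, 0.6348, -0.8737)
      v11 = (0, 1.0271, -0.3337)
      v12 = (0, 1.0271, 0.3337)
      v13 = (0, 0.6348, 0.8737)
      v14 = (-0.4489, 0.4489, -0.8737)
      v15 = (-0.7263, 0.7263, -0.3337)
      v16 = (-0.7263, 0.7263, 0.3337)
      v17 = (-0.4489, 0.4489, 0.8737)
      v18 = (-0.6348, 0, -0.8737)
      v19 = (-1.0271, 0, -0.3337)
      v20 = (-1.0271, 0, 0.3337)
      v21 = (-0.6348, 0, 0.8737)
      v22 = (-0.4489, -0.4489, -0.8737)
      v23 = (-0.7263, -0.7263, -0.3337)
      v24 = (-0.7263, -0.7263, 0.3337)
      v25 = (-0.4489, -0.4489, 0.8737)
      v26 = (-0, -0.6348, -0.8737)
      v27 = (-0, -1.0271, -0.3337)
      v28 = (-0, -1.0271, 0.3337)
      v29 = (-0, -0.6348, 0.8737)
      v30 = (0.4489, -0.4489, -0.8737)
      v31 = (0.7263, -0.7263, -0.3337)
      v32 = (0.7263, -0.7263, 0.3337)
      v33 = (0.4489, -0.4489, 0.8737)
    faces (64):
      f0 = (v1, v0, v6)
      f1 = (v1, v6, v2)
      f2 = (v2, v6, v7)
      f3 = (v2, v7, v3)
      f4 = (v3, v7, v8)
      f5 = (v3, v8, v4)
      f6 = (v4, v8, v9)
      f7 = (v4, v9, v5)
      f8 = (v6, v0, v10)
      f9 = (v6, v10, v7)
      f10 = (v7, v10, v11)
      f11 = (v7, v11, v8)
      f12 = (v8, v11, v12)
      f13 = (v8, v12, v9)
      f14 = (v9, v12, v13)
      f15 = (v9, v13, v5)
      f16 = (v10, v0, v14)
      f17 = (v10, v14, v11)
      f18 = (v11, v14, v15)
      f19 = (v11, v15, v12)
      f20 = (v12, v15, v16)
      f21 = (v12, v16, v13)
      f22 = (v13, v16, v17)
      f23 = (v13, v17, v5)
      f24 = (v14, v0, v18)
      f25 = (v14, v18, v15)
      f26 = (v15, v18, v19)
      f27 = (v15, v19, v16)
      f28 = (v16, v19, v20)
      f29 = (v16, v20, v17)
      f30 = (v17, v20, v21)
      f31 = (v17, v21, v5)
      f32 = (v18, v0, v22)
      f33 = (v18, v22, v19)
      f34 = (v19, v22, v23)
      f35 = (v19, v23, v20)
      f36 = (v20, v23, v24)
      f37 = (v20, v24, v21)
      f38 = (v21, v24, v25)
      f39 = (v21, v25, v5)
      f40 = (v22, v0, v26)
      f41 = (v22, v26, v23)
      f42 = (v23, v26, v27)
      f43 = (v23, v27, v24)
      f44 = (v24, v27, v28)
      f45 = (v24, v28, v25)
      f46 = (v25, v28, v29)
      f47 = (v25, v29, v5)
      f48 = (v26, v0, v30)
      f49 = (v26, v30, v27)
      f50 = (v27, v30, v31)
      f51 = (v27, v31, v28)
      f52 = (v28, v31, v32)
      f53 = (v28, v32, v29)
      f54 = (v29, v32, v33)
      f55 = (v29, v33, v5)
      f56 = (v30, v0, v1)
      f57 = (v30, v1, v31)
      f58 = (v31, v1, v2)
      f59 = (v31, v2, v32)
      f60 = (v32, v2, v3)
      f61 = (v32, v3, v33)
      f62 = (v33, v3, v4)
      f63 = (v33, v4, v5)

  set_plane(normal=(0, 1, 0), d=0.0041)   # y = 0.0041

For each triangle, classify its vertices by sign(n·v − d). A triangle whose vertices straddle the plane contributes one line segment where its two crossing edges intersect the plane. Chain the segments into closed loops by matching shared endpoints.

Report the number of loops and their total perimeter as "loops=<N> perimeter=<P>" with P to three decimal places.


Straddling triangles (20 of 64):
  (v1,v0,v6) [--+] → (0.0041, 0.0041, -1.07812)–(0.633102, 0.0041, -0.8737)  len=0.6614
  (v1,v6,v2) [-+-] → (0.633102, 0.0041, -0.8737)–(1.02182, 0.0041, -0.338632)  len=0.6614
  (v2,v6,v7) [-++] → (1.02182, 0.0041, -0.338632)–(1.0254, 0.0041, -0.3337)  len=0.0061
  (v2,v7,v3) [-+-] → (1.0254, 0.0041, -0.3337)–(1.0254, 0.0041, 0.329932)  len=0.6636
  (v3,v7,v8) [-++] → (1.0254, 0.0041, 0.329932)–(1.0254, 0.0041, 0.3337)  len=0.0038
  (v3,v8,v4) [-+-] → (1.0254, 0.0041, 0.3337)–(0.635317, 0.0041, 0.870652)  len=0.6637
  (v4,v8,v9) [-++] → (0.635317, 0.0041, 0.870652)–(0.633102, 0.0041, 0.8737)  len=0.0038
  (v4,v9,v5) [-+-] → (0.633102, 0.0041, 0.8737)–(0.0041, 0.0041, 1.07812)  len=0.6614
  (v6,v0,v10) [+-+] → (0.0041, 0.0041, -1.07812)–(0, 0.0041, -1.07867)  len=0.0041
  (v9,v13,v5) [++-] → (0, 0.0041, 1.07867)–(0.0041, 0.0041, 1.07812)  len=0.0041
  (v10,v0,v14) [+-+] → (0, 0.0041, -1.07867)–(-0.0041, 0.0041, -1.07812)  len=0.0041
  (v13,v17,v5) [++-] → (-0.0041, 0.0041, 1.07812)–(0, 0.0041, 1.07867)  len=0.0041
  (v14,v0,v18) [+--] → (-0.0041, 0.0041, -1.07812)–(-0.633102, 0.0041, -0.8737)  len=0.6614
  (v14,v18,v15) [+-+] → (-0.633102, 0.0041, -0.8737)–(-0.635317, 0.0041, -0.870652)  len=0.0038
  (v15,v18,v19) [+--] → (-0.635317, 0.0041, -0.870652)–(-1.0254, 0.0041, -0.3337)  len=0.6637
  (v15,v19,v16) [+-+] → (-1.0254, 0.0041, -0.3337)–(-1.0254, 0.0041, -0.329932)  len=0.0038
  (v16,v19,v20) [+--] → (-1.0254, 0.0041, -0.329932)–(-1.0254, 0.0041, 0.3337)  len=0.6636
  (v16,v20,v17) [+-+] → (-1.0254, 0.0041, 0.3337)–(-1.02182, 0.0041, 0.338632)  len=0.0061
  (v17,v20,v21) [+--] → (-1.02182, 0.0041, 0.338632)–(-0.633102, 0.0041, 0.8737)  len=0.6614
  (v17,v21,v5) [+--] → (-0.633102, 0.0041, 0.8737)–(-0.0041, 0.0041, 1.07812)  len=0.6614

Chained into 1 loop(s):
  loop 1: 20 segments, perimeter = 6.6667
Total perimeter = 6.667

loops=1 perimeter=6.667


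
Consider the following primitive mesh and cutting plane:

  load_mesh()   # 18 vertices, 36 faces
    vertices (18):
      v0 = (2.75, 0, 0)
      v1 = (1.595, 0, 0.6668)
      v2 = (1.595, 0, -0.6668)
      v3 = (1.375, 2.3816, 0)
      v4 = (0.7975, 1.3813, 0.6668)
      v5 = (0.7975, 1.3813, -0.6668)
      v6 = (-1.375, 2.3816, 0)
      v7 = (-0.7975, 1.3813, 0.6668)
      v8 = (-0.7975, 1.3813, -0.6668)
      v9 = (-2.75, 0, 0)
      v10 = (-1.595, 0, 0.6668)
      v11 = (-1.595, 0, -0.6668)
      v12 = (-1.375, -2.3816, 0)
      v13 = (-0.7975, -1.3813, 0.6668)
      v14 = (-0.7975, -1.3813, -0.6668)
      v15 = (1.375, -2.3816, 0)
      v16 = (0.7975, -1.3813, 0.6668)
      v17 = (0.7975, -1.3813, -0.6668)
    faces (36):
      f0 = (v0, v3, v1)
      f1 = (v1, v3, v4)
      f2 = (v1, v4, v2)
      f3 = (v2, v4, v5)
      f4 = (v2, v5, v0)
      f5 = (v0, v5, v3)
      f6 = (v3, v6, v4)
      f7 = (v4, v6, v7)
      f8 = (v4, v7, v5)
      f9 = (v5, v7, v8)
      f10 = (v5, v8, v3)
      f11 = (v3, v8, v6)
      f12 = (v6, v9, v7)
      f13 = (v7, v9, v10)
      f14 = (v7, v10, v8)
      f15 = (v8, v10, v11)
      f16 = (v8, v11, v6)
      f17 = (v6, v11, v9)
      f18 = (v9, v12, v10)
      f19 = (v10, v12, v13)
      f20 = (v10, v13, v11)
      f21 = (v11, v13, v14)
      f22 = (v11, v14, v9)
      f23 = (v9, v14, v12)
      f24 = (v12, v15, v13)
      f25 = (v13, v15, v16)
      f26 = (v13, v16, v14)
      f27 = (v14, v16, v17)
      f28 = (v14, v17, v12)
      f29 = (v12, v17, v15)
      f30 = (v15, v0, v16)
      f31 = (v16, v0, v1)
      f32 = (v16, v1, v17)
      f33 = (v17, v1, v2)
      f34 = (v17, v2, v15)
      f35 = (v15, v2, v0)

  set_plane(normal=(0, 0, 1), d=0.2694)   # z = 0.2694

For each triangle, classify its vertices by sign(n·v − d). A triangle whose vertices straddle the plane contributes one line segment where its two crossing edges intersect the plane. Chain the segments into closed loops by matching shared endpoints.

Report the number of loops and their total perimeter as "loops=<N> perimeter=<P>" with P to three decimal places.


loops=2 perimeter=23.270

Straddling triangles (24 of 36):
  (v0,v3,v1) [--+] → (1.46388, 1.41939, 0.2694)–(2.28336, 0, 0.2694)  len=1.6390
  (v1,v3,v4) [+-+] → (1.46388, 1.41939, 0.2694)–(1.14168, 1.97746, 0.2694)  len=0.6444
  (v1,v4,v2) [++-] → (1.03515, 0.969686, 0.2694)–(1.595, 0, 0.2694)  len=1.1197
  (v2,v4,v5) [-+-] → (1.03515, 0.969686, 0.2694)–(0.7975, 1.3813, 0.2694)  len=0.4753
  (v3,v6,v4) [--+] → (-0.497268, 1.97746, 0.2694)–(1.14168, 1.97746, 0.2694)  len=1.6389
  (v4,v6,v7) [+-+] → (-0.497268, 1.97746, 0.2694)–(-1.14168, 1.97746, 0.2694)  len=0.6444
  (v4,v7,v5) [++-] → (-0.322205, 1.3813, 0.2694)–(0.7975, 1.3813, 0.2694)  len=1.1197
  (v5,v7,v8) [-+-] → (-0.322205, 1.3813, 0.2694)–(-0.7975, 1.3813, 0.2694)  len=0.4753
  (v6,v9,v7) [--+] → (-1.96115, 0.558072, 0.2694)–(-1.14168, 1.97746, 0.2694)  len=1.6390
  (v7,v9,v10) [+-+] → (-1.96115, 0.558072, 0.2694)–(-2.28336, 0, 0.2694)  len=0.6444
  (v7,v10,v8) [++-] → (-1.35735, 0.411614, 0.2694)–(-0.7975, 1.3813, 0.2694)  len=1.1197
  (v8,v10,v11) [-+-] → (-1.35735, 0.411614, 0.2694)–(-1.595, 0, 0.2694)  len=0.4753
  (v9,v12,v10) [--+] → (-1.46388, -1.41939, 0.2694)–(-2.28336, 0, 0.2694)  len=1.6390
  (v10,v12,v13) [+-+] → (-1.46388, -1.41939, 0.2694)–(-1.14168, -1.97746, 0.2694)  len=0.6444
  (v10,v13,v11) [++-] → (-1.03515, -0.969686, 0.2694)–(-1.595, 0, 0.2694)  len=1.1197
  (v11,v13,v14) [-+-] → (-1.03515, -0.969686, 0.2694)–(-0.7975, -1.3813, 0.2694)  len=0.4753
  (v12,v15,v13) [--+] → (0.497268, -1.97746, 0.2694)–(-1.14168, -1.97746, 0.2694)  len=1.6389
  (v13,v15,v16) [+-+] → (0.497268, -1.97746, 0.2694)–(1.14168, -1.97746, 0.2694)  len=0.6444
  (v13,v16,v14) [++-] → (0.322205, -1.3813, 0.2694)–(-0.7975, -1.3813, 0.2694)  len=1.1197
  (v14,v16,v17) [-+-] → (0.322205, -1.3813, 0.2694)–(0.7975, -1.3813, 0.2694)  len=0.4753
  (v15,v0,v16) [--+] → (1.96115, -0.558072, 0.2694)–(1.14168, -1.97746, 0.2694)  len=1.6390
  (v16,v0,v1) [+-+] → (1.96115, -0.558072, 0.2694)–(2.28336, 0, 0.2694)  len=0.6444
  (v16,v1,v17) [++-] → (1.35735, -0.411614, 0.2694)–(0.7975, -1.3813, 0.2694)  len=1.1197
  (v17,v1,v2) [-+-] → (1.35735, -0.411614, 0.2694)–(1.595, 0, 0.2694)  len=0.4753

Chained into 2 loop(s):
  loop 1: 12 segments, perimeter = 13.7002
  loop 2: 12 segments, perimeter = 9.5700
Total perimeter = 23.270


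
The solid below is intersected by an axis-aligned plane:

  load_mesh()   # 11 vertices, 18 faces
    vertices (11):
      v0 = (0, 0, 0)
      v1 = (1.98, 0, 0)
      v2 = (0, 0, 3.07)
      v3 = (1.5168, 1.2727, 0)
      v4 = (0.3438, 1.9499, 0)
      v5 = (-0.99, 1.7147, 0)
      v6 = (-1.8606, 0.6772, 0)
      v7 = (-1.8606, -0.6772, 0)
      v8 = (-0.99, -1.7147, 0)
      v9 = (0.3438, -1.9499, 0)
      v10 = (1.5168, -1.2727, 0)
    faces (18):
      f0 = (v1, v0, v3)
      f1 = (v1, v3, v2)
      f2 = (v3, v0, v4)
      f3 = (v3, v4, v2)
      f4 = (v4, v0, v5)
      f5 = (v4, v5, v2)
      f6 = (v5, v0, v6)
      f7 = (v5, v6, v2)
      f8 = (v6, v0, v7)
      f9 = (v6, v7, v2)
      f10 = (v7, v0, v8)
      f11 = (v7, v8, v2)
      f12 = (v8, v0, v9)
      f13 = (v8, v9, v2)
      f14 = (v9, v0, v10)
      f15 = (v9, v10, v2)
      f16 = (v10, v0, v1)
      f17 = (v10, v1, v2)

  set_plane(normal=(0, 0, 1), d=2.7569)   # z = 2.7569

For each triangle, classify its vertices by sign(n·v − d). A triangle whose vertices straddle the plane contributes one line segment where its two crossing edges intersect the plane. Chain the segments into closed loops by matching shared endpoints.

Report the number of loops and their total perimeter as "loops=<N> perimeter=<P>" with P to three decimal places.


Straddling triangles (9 of 18):
  (v1,v3,v2) [--+] → (0.154694, 0.129799, 2.7569)–(0.201934, 0, 2.7569)  len=0.1381
  (v3,v4,v2) [--+] → (0.0350631, 0.198864, 2.7569)–(0.154694, 0.129799, 2.7569)  len=0.1381
  (v4,v5,v2) [--+] → (-0.100967, 0.174877, 2.7569)–(0.0350631, 0.198864, 2.7569)  len=0.1381
  (v5,v6,v2) [--+] → (-0.189757, 0.0690656, 2.7569)–(-0.100967, 0.174877, 2.7569)  len=0.1381
  (v6,v7,v2) [--+] → (-0.189757, -0.0690656, 2.7569)–(-0.189757, 0.0690656, 2.7569)  len=0.1381
  (v7,v8,v2) [--+] → (-0.100967, -0.174877, 2.7569)–(-0.189757, -0.0690656, 2.7569)  len=0.1381
  (v8,v9,v2) [--+] → (0.0350631, -0.198864, 2.7569)–(-0.100967, -0.174877, 2.7569)  len=0.1381
  (v9,v10,v2) [--+] → (0.154694, -0.129799, 2.7569)–(0.0350631, -0.198864, 2.7569)  len=0.1381
  (v10,v1,v2) [--+] → (0.201934, 0, 2.7569)–(0.154694, -0.129799, 2.7569)  len=0.1381

Chained into 1 loop(s):
  loop 1: 9 segments, perimeter = 1.2432
Total perimeter = 1.243

loops=1 perimeter=1.243


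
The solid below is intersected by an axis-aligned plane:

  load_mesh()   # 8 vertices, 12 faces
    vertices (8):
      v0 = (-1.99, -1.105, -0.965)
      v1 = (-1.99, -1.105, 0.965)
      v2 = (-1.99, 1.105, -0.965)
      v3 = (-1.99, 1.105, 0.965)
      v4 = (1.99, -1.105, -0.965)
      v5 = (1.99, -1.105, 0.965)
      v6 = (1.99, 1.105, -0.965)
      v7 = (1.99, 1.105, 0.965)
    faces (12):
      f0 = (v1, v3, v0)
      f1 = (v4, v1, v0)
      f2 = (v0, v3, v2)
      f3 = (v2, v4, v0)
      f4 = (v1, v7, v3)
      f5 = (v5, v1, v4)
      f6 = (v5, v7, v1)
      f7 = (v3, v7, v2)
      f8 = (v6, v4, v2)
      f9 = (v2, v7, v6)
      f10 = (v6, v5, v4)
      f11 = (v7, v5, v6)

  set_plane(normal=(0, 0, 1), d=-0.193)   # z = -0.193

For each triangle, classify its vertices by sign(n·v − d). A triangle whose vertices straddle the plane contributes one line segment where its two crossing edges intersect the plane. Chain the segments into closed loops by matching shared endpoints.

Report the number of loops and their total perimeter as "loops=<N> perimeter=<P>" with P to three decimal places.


Straddling triangles (8 of 12):
  (v1,v3,v0) [++-] → (-1.99, -0.221, -0.193)–(-1.99, -1.105, -0.193)  len=0.8840
  (v4,v1,v0) [-+-] → (0.398, -1.105, -0.193)–(-1.99, -1.105, -0.193)  len=2.3880
  (v0,v3,v2) [-+-] → (-1.99, -0.221, -0.193)–(-1.99, 1.105, -0.193)  len=1.3260
  (v5,v1,v4) [++-] → (0.398, -1.105, -0.193)–(1.99, -1.105, -0.193)  len=1.5920
  (v3,v7,v2) [++-] → (-0.398, 1.105, -0.193)–(-1.99, 1.105, -0.193)  len=1.5920
  (v2,v7,v6) [-+-] → (-0.398, 1.105, -0.193)–(1.99, 1.105, -0.193)  len=2.3880
  (v6,v5,v4) [-+-] → (1.99, 0.221, -0.193)–(1.99, -1.105, -0.193)  len=1.3260
  (v7,v5,v6) [++-] → (1.99, 0.221, -0.193)–(1.99, 1.105, -0.193)  len=0.8840

Chained into 1 loop(s):
  loop 1: 8 segments, perimeter = 12.3800
Total perimeter = 12.380

loops=1 perimeter=12.380


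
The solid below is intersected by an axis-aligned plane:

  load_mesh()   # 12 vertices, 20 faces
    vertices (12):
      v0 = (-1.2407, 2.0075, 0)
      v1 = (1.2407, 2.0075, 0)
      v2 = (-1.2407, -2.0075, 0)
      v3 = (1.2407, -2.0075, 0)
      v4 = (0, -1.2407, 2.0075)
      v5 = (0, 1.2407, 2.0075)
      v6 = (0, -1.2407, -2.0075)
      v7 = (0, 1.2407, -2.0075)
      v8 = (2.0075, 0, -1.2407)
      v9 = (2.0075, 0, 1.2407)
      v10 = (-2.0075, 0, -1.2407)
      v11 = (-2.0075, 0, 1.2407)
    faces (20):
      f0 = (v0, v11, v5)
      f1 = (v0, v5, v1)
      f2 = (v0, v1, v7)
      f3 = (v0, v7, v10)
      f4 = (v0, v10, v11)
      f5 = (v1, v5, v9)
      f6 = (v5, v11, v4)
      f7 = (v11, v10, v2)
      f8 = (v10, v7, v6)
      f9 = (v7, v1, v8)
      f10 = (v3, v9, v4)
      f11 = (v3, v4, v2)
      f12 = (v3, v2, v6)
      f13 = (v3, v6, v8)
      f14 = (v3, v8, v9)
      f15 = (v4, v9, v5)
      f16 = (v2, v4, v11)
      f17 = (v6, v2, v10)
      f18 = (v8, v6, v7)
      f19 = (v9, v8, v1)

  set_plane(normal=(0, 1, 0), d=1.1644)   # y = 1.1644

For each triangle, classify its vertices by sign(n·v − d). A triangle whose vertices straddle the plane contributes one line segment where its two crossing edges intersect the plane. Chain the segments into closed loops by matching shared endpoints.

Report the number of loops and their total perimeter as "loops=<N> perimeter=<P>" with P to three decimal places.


loops=1 perimeter=10.755

Straddling triangles (10 of 20):
  (v0,v11,v5) [+-+] → (-1.56274, 1.1644, 0.521063)–(-0.123456, 1.1644, 1.96034)  len=2.0355
  (v0,v7,v10) [++-] → (-0.123456, 1.1644, -1.96034)–(-1.56274, 1.1644, -0.521063)  len=2.0355
  (v0,v10,v11) [+--] → (-1.56274, 1.1644, -0.521063)–(-1.56274, 1.1644, 0.521063)  len=1.0421
  (v1,v5,v9) [++-] → (0.123456, 1.1644, 1.96034)–(1.56274, 1.1644, 0.521063)  len=2.0355
  (v5,v11,v4) [+--] → (-0.123456, 1.1644, 1.96034)–(0, 1.1644, 2.0075)  len=0.1322
  (v10,v7,v6) [-+-] → (-0.123456, 1.1644, -1.96034)–(0, 1.1644, -2.0075)  len=0.1322
  (v7,v1,v8) [++-] → (1.56274, 1.1644, -0.521063)–(0.123456, 1.1644, -1.96034)  len=2.0355
  (v4,v9,v5) [--+] → (0.123456, 1.1644, 1.96034)–(0, 1.1644, 2.0075)  len=0.1322
  (v8,v6,v7) [--+] → (0, 1.1644, -2.0075)–(0.123456, 1.1644, -1.96034)  len=0.1322
  (v9,v8,v1) [--+] → (1.56274, 1.1644, -0.521063)–(1.56274, 1.1644, 0.521063)  len=1.0421

Chained into 1 loop(s):
  loop 1: 10 segments, perimeter = 10.7547
Total perimeter = 10.755


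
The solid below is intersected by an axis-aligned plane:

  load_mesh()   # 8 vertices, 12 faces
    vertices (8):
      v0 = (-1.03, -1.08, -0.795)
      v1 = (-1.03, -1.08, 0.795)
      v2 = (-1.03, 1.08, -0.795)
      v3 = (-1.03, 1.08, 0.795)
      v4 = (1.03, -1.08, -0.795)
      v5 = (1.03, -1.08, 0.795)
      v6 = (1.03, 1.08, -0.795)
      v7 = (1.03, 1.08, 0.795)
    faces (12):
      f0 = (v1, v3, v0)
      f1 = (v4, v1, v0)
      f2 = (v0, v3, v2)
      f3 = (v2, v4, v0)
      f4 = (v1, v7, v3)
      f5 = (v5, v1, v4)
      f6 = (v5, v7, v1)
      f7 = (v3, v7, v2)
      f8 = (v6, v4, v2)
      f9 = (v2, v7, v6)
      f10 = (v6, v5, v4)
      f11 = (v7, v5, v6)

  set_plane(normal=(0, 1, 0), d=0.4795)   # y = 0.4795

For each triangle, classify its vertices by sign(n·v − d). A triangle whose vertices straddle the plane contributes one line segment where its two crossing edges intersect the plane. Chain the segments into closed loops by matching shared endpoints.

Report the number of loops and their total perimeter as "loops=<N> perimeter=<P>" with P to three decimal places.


loops=1 perimeter=7.300

Straddling triangles (8 of 12):
  (v1,v3,v0) [-+-] → (-1.03, 0.4795, 0.795)–(-1.03, 0.4795, 0.352965)  len=0.4420
  (v0,v3,v2) [-++] → (-1.03, 0.4795, 0.352965)–(-1.03, 0.4795, -0.795)  len=1.1480
  (v2,v4,v0) [+--] → (-0.457301, 0.4795, -0.795)–(-1.03, 0.4795, -0.795)  len=0.5727
  (v1,v7,v3) [-++] → (0.457301, 0.4795, 0.795)–(-1.03, 0.4795, 0.795)  len=1.4873
  (v5,v7,v1) [-+-] → (1.03, 0.4795, 0.795)–(0.457301, 0.4795, 0.795)  len=0.5727
  (v6,v4,v2) [+-+] → (1.03, 0.4795, -0.795)–(-0.457301, 0.4795, -0.795)  len=1.4873
  (v6,v5,v4) [+--] → (1.03, 0.4795, -0.352965)–(1.03, 0.4795, -0.795)  len=0.4420
  (v7,v5,v6) [+-+] → (1.03, 0.4795, 0.795)–(1.03, 0.4795, -0.352965)  len=1.1480

Chained into 1 loop(s):
  loop 1: 8 segments, perimeter = 7.3000
Total perimeter = 7.300


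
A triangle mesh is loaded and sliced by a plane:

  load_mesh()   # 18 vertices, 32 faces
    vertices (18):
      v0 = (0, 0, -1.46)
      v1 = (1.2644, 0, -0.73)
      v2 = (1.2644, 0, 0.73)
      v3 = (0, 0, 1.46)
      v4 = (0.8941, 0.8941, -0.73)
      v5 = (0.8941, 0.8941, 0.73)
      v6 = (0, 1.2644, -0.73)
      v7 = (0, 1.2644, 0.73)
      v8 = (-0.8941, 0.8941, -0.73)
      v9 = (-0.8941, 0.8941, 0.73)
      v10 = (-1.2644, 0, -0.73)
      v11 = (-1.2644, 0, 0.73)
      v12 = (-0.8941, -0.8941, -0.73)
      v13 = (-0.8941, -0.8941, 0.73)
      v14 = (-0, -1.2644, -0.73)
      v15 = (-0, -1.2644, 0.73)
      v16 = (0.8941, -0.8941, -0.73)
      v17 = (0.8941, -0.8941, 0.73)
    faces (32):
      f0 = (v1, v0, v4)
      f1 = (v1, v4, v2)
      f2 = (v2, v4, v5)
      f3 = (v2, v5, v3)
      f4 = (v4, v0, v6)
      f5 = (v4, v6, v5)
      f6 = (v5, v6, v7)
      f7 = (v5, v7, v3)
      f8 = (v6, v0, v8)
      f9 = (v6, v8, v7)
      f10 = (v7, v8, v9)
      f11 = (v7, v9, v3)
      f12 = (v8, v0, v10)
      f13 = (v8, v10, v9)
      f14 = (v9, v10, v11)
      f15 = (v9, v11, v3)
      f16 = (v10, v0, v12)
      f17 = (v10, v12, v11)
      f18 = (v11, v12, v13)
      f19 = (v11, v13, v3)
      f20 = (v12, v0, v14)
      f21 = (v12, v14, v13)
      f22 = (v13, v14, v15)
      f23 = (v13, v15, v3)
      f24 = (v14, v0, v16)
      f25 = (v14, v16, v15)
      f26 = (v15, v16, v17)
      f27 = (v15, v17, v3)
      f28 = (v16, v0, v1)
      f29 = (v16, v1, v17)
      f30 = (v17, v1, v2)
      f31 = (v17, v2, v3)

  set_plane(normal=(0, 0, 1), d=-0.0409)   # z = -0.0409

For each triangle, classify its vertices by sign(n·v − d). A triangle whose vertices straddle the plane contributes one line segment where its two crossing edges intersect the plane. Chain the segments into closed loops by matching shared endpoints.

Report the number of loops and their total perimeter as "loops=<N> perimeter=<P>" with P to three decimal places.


Straddling triangles (16 of 32):
  (v1,v4,v2) [--+] → (1.06888, 0.472097, -0.0409)–(1.2644, 0, -0.0409)  len=0.5110
  (v2,v4,v5) [+-+] → (1.06888, 0.472097, -0.0409)–(0.8941, 0.8941, -0.0409)  len=0.4568
  (v4,v6,v5) [--+] → (0.422003, 1.08962, -0.0409)–(0.8941, 0.8941, -0.0409)  len=0.5110
  (v5,v6,v7) [+-+] → (0.422003, 1.08962, -0.0409)–(0, 1.2644, -0.0409)  len=0.4568
  (v6,v8,v7) [--+] → (-0.472097, 1.06888, -0.0409)–(0, 1.2644, -0.0409)  len=0.5110
  (v7,v8,v9) [+-+] → (-0.472097, 1.06888, -0.0409)–(-0.8941, 0.8941, -0.0409)  len=0.4568
  (v8,v10,v9) [--+] → (-1.08962, 0.422003, -0.0409)–(-0.8941, 0.8941, -0.0409)  len=0.5110
  (v9,v10,v11) [+-+] → (-1.08962, 0.422003, -0.0409)–(-1.2644, 0, -0.0409)  len=0.4568
  (v10,v12,v11) [--+] → (-1.06888, -0.472097, -0.0409)–(-1.2644, 0, -0.0409)  len=0.5110
  (v11,v12,v13) [+-+] → (-1.06888, -0.472097, -0.0409)–(-0.8941, -0.8941, -0.0409)  len=0.4568
  (v12,v14,v13) [--+] → (-0.422003, -1.08962, -0.0409)–(-0.8941, -0.8941, -0.0409)  len=0.5110
  (v13,v14,v15) [+-+] → (-0.422003, -1.08962, -0.0409)–(0, -1.2644, -0.0409)  len=0.4568
  (v14,v16,v15) [--+] → (0.472097, -1.06888, -0.0409)–(0, -1.2644, -0.0409)  len=0.5110
  (v15,v16,v17) [+-+] → (0.472097, -1.06888, -0.0409)–(0.8941, -0.8941, -0.0409)  len=0.4568
  (v16,v1,v17) [--+] → (1.08962, -0.422003, -0.0409)–(0.8941, -0.8941, -0.0409)  len=0.5110
  (v17,v1,v2) [+-+] → (1.08962, -0.422003, -0.0409)–(1.2644, 0, -0.0409)  len=0.4568

Chained into 1 loop(s):
  loop 1: 16 segments, perimeter = 7.7420
Total perimeter = 7.742

loops=1 perimeter=7.742


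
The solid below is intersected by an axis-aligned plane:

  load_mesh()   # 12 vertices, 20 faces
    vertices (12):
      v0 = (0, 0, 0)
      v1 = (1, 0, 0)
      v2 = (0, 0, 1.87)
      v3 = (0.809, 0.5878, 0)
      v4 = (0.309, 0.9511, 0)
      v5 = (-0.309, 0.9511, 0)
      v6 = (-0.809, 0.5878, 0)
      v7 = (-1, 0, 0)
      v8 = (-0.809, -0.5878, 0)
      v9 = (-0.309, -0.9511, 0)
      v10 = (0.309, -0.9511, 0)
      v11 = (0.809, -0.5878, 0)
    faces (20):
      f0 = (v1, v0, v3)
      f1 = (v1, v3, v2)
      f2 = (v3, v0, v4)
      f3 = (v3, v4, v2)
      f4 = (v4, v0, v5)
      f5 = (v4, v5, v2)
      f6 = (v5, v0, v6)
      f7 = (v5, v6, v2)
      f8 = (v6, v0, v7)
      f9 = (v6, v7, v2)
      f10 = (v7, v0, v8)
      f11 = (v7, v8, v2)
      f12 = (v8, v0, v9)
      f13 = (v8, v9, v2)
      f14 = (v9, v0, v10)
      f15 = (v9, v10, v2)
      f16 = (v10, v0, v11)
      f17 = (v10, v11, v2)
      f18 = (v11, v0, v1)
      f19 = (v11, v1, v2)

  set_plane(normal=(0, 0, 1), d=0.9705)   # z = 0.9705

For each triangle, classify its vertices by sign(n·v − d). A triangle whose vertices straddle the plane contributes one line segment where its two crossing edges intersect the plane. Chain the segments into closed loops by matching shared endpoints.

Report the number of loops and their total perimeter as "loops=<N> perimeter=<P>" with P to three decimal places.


loops=1 perimeter=2.973

Straddling triangles (10 of 20):
  (v1,v3,v2) [--+] → (0.389142, 0.282741, 0.9705)–(0.481016, 0, 0.9705)  len=0.2973
  (v3,v4,v2) [--+] → (0.148634, 0.457494, 0.9705)–(0.389142, 0.282741, 0.9705)  len=0.2973
  (v4,v5,v2) [--+] → (-0.148634, 0.457494, 0.9705)–(0.148634, 0.457494, 0.9705)  len=0.2973
  (v5,v6,v2) [--+] → (-0.389142, 0.282741, 0.9705)–(-0.148634, 0.457494, 0.9705)  len=0.2973
  (v6,v7,v2) [--+] → (-0.481016, 0, 0.9705)–(-0.389142, 0.282741, 0.9705)  len=0.2973
  (v7,v8,v2) [--+] → (-0.389142, -0.282741, 0.9705)–(-0.481016, 0, 0.9705)  len=0.2973
  (v8,v9,v2) [--+] → (-0.148634, -0.457494, 0.9705)–(-0.389142, -0.282741, 0.9705)  len=0.2973
  (v9,v10,v2) [--+] → (0.148634, -0.457494, 0.9705)–(-0.148634, -0.457494, 0.9705)  len=0.2973
  (v10,v11,v2) [--+] → (0.389142, -0.282741, 0.9705)–(0.148634, -0.457494, 0.9705)  len=0.2973
  (v11,v1,v2) [--+] → (0.481016, 0, 0.9705)–(0.389142, -0.282741, 0.9705)  len=0.2973

Chained into 1 loop(s):
  loop 1: 10 segments, perimeter = 2.9729
Total perimeter = 2.973
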